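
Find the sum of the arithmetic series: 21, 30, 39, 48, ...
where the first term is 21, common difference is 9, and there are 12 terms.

Sₙ = n/2 × (first + last)
Last term = a + (n-1)d = 21 + (12-1)×9 = 120
S_12 = 12/2 × (21 + 120)
S_12 = 12/2 × 141 = 846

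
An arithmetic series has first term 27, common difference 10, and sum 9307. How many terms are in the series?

Using S = n/2 × [2a + (n-1)d]
9307 = n/2 × [2(27) + (n-1)(10)]
9307 = n/2 × [54 + 10n - 10]
18614 = n × [44 + 10n]
10n² + (44)n - 18614 = 0
Discriminant: Δ = (44)² - 4(10)(-18614) = 1936 + 744560 = 746496
√Δ = 864
n = [-(44) + √Δ] / (2·10) = (-44 + 864) / 20 = 820 / 20 = 41
(The negative root is discarded since n must be a positive integer.)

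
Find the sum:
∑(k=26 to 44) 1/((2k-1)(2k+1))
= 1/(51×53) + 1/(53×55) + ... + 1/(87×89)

Partial fractions: 1/((2k-1)(2k+1)) = (1/2)[1/(2k-1) - 1/(2k+1)]
The series telescopes:
= (1/2)[1/51 - 1/89]
= 19/4539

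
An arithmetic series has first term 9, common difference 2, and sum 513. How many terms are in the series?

Using S = n/2 × [2a + (n-1)d]
513 = n/2 × [2(9) + (n-1)(2)]
513 = n/2 × [18 + 2n - 2]
1026 = n × [16 + 2n]
2n² + (16)n - 1026 = 0
Discriminant: Δ = (16)² - 4(2)(-1026) = 256 + 8208 = 8464
√Δ = 92
n = [-(16) + √Δ] / (2·2) = (-16 + 92) / 4 = 76 / 4 = 19
(The negative root is discarded since n must be a positive integer.)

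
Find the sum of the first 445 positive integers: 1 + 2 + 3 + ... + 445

Formula: ∑k = n(n+1)/2
= 445×446/2
= 198470/2
= 99235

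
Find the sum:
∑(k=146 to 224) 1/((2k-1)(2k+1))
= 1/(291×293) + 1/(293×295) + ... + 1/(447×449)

Partial fractions: 1/((2k-1)(2k+1)) = (1/2)[1/(2k-1) - 1/(2k+1)]
The series telescopes:
= (1/2)[1/291 - 1/449]
= 79/130659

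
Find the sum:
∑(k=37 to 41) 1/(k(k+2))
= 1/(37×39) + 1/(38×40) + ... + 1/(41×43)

Partial fractions: 1/(k(k+2)) = (1/2)[1/k - 1/(k+2)]
Telescoping leaves the first two and last two terms:
= (1/2)[1/37 + 1/38 - 1/42 - 1/43]
= 3985/1269618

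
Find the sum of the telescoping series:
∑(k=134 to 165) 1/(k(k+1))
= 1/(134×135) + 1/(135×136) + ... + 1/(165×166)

Partial fractions: 1/(k(k+1)) = 1/k - 1/(k+1)
The series telescopes:
= (1/134 - 1/135) + (1/135 - 1/136) + ... + (1/165 - 1/166)
= 1/134 - 1/166
= 8/5561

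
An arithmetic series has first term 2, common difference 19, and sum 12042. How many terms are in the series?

Using S = n/2 × [2a + (n-1)d]
12042 = n/2 × [2(2) + (n-1)(19)]
12042 = n/2 × [4 + 19n - 19]
24084 = n × [-15 + 19n]
19n² + (-15)n - 24084 = 0
Discriminant: Δ = (-15)² - 4(19)(-24084) = 225 + 1830384 = 1830609
√Δ = 1353
n = [-(-15) + √Δ] / (2·19) = (15 + 1353) / 38 = 1368 / 38 = 36
(The negative root is discarded since n must be a positive integer.)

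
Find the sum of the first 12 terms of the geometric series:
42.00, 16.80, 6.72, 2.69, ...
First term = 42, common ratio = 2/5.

Sₙ = a(1 - rⁿ) / (1 - r)
S_12 = 42(1 - (2/5)^12) / (1 - (2/5))
S_12 = 42(1 - (4096/244140625)) / (3/5)
S_12 = 3417911406/48828125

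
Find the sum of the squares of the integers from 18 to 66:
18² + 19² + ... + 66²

Use ∑_{k=1}^{n} k² = n(n+1)(2n+1)/6, then subtract the first 17 terms.
∑_{k=1}^{66} k² = 66×67×133/6 = 98021
∑_{k=1}^{17} k² = 17×18×35/6 = 1785
∑_{k=18}^{66} k² = 98021 - 1785 = 96236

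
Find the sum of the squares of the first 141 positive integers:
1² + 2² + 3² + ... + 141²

Formula: ∑k² = n(n+1)(2n+1)/6
= 141×142×283/6
= 5666226/6
= 944371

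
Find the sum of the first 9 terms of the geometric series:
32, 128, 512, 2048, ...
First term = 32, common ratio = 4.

Sₙ = a(1 - rⁿ) / (1 - r)
S_9 = 32(1 - 4^9) / (1 - 4)
S_9 = 32(1 - 262144) / (-3)
S_9 = 2796192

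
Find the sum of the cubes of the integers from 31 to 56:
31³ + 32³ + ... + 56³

Use ∑_{k=1}^{n} k³ = [n(n+1)/2]², then subtract the first 30 terms.
∑_{k=1}^{56} k³ = [56×57/2]² = 1596² = 2547216
∑_{k=1}^{30} k³ = [30×31/2]² = 465² = 216225
∑_{k=31}^{56} k³ = 2547216 - 216225 = 2330991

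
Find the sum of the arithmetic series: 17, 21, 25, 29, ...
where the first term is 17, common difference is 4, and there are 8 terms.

Sₙ = n/2 × (first + last)
Last term = a + (n-1)d = 17 + (8-1)×4 = 45
S_8 = 8/2 × (17 + 45)
S_8 = 8/2 × 62 = 248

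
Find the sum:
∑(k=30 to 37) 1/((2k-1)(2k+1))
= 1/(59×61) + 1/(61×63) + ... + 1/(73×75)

Partial fractions: 1/((2k-1)(2k+1)) = (1/2)[1/(2k-1) - 1/(2k+1)]
The series telescopes:
= (1/2)[1/59 - 1/75]
= 8/4425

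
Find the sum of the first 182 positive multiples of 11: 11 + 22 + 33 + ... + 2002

Factor out 11: = 11(1 + 2 + ... + 182) = 11 × n(n+1)/2
= 11 × 182×183/2
= 11 × 16653
= 183183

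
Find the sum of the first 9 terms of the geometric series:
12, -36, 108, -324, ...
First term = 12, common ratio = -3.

Sₙ = a(1 - rⁿ) / (1 - r)
S_9 = 12(1 - (-3)^9) / (1 - (-3))
S_9 = 12(1 - (-19683)) / (4)
S_9 = 59052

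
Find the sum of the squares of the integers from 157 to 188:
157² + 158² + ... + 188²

Use ∑_{k=1}^{n} k² = n(n+1)(2n+1)/6, then subtract the first 156 terms.
∑_{k=1}^{188} k² = 188×189×377/6 = 2232594
∑_{k=1}^{156} k² = 156×157×313/6 = 1277666
∑_{k=157}^{188} k² = 2232594 - 1277666 = 954928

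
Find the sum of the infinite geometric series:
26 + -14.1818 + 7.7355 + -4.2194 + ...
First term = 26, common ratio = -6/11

For |r| < 1, S = a / (1 - r)
S = 26 / (1 - (-6/11))
S = 26 / (17/11)
S = 286/17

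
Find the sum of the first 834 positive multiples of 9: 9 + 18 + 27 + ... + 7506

Factor out 9: = 9(1 + 2 + ... + 834) = 9 × n(n+1)/2
= 9 × 834×835/2
= 9 × 348195
= 3133755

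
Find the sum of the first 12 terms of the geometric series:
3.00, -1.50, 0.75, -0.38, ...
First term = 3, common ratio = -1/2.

Sₙ = a(1 - rⁿ) / (1 - r)
S_12 = 3(1 - (-1/2)^12) / (1 - (-1/2))
S_12 = 3(1 - (1/4096)) / (3/2)
S_12 = 4095/2048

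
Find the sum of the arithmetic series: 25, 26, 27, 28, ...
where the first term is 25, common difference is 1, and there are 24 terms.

Sₙ = n/2 × (first + last)
Last term = a + (n-1)d = 25 + (24-1)×1 = 48
S_24 = 24/2 × (25 + 48)
S_24 = 24/2 × 73 = 876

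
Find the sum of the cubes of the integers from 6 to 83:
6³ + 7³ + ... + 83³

Use ∑_{k=1}^{n} k³ = [n(n+1)/2]², then subtract the first 5 terms.
∑_{k=1}^{83} k³ = [83×84/2]² = 3486² = 12152196
∑_{k=1}^{5} k³ = [5×6/2]² = 15² = 225
∑_{k=6}^{83} k³ = 12152196 - 225 = 12151971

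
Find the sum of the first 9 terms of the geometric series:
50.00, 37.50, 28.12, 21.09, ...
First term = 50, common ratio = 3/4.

Sₙ = a(1 - rⁿ) / (1 - r)
S_9 = 50(1 - (3/4)^9) / (1 - (3/4))
S_9 = 50(1 - (19683/262144)) / (1/4)
S_9 = 6061525/32768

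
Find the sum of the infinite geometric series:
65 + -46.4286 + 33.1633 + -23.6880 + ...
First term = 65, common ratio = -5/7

For |r| < 1, S = a / (1 - r)
S = 65 / (1 - (-5/7))
S = 65 / (12/7)
S = 455/12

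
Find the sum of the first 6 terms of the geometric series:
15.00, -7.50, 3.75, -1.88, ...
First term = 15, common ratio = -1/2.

Sₙ = a(1 - rⁿ) / (1 - r)
S_6 = 15(1 - (-1/2)^6) / (1 - (-1/2))
S_6 = 15(1 - (1/64)) / (3/2)
S_6 = 315/32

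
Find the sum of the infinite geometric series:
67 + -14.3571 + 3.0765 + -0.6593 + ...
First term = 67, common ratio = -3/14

For |r| < 1, S = a / (1 - r)
S = 67 / (1 - (-3/14))
S = 67 / (17/14)
S = 938/17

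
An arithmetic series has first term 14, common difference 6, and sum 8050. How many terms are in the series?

Using S = n/2 × [2a + (n-1)d]
8050 = n/2 × [2(14) + (n-1)(6)]
8050 = n/2 × [28 + 6n - 6]
16100 = n × [22 + 6n]
6n² + (22)n - 16100 = 0
Discriminant: Δ = (22)² - 4(6)(-16100) = 484 + 386400 = 386884
√Δ = 622
n = [-(22) + √Δ] / (2·6) = (-22 + 622) / 12 = 600 / 12 = 50
(The negative root is discarded since n must be a positive integer.)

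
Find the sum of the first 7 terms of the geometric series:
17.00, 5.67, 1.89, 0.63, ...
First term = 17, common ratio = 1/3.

Sₙ = a(1 - rⁿ) / (1 - r)
S_7 = 17(1 - (1/3)^7) / (1 - (1/3))
S_7 = 17(1 - (1/2187)) / (2/3)
S_7 = 18581/729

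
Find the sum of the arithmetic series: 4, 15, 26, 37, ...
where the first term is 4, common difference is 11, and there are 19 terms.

Sₙ = n/2 × (first + last)
Last term = a + (n-1)d = 4 + (19-1)×11 = 202
S_19 = 19/2 × (4 + 202)
S_19 = 19/2 × 206 = 1957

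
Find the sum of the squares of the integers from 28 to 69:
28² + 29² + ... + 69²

Use ∑_{k=1}^{n} k² = n(n+1)(2n+1)/6, then subtract the first 27 terms.
∑_{k=1}^{69} k² = 69×70×139/6 = 111895
∑_{k=1}^{27} k² = 27×28×55/6 = 6930
∑_{k=28}^{69} k² = 111895 - 6930 = 104965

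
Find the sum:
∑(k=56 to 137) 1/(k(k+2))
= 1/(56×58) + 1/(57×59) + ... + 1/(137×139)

Partial fractions: 1/(k(k+2)) = (1/2)[1/k - 1/(k+2)]
Telescoping leaves the first two and last two terms:
= (1/2)[1/56 + 1/57 - 1/138 - 1/139]
= 71299/6803216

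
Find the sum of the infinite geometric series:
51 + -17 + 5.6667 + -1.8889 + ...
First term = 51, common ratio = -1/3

For |r| < 1, S = a / (1 - r)
S = 51 / (1 - (-1/3))
S = 51 / (4/3)
S = 153/4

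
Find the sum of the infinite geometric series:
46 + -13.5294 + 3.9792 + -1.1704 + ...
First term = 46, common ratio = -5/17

For |r| < 1, S = a / (1 - r)
S = 46 / (1 - (-5/17))
S = 46 / (22/17)
S = 391/11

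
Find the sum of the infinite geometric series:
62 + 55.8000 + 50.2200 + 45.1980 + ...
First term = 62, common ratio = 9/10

For |r| < 1, S = a / (1 - r)
S = 62 / (1 - (9/10))
S = 62 / (1/10)
S = 620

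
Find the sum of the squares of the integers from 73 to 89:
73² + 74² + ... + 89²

Use ∑_{k=1}^{n} k² = n(n+1)(2n+1)/6, then subtract the first 72 terms.
∑_{k=1}^{89} k² = 89×90×179/6 = 238965
∑_{k=1}^{72} k² = 72×73×145/6 = 127020
∑_{k=73}^{89} k² = 238965 - 127020 = 111945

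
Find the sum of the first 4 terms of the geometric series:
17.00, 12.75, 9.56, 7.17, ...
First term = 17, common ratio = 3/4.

Sₙ = a(1 - rⁿ) / (1 - r)
S_4 = 17(1 - (3/4)^4) / (1 - (3/4))
S_4 = 17(1 - (81/256)) / (1/4)
S_4 = 2975/64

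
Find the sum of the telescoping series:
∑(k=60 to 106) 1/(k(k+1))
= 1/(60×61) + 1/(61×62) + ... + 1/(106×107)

Partial fractions: 1/(k(k+1)) = 1/k - 1/(k+1)
The series telescopes:
= (1/60 - 1/61) + (1/61 - 1/62) + ... + (1/106 - 1/107)
= 1/60 - 1/107
= 47/6420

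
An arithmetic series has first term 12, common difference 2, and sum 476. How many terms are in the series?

Using S = n/2 × [2a + (n-1)d]
476 = n/2 × [2(12) + (n-1)(2)]
476 = n/2 × [24 + 2n - 2]
952 = n × [22 + 2n]
2n² + (22)n - 952 = 0
Discriminant: Δ = (22)² - 4(2)(-952) = 484 + 7616 = 8100
√Δ = 90
n = [-(22) + √Δ] / (2·2) = (-22 + 90) / 4 = 68 / 4 = 17
(The negative root is discarded since n must be a positive integer.)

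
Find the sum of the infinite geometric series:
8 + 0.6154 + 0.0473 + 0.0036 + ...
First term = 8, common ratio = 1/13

For |r| < 1, S = a / (1 - r)
S = 8 / (1 - (1/13))
S = 8 / (12/13)
S = 26/3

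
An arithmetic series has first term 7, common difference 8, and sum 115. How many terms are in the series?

Using S = n/2 × [2a + (n-1)d]
115 = n/2 × [2(7) + (n-1)(8)]
115 = n/2 × [14 + 8n - 8]
230 = n × [6 + 8n]
8n² + (6)n - 230 = 0
Discriminant: Δ = (6)² - 4(8)(-230) = 36 + 7360 = 7396
√Δ = 86
n = [-(6) + √Δ] / (2·8) = (-6 + 86) / 16 = 80 / 16 = 5
(The negative root is discarded since n must be a positive integer.)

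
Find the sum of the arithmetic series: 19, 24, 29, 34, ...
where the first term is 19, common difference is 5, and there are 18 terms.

Sₙ = n/2 × (first + last)
Last term = a + (n-1)d = 19 + (18-1)×5 = 104
S_18 = 18/2 × (19 + 104)
S_18 = 18/2 × 123 = 1107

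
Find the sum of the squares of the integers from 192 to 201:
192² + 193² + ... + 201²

Use ∑_{k=1}^{n} k² = n(n+1)(2n+1)/6, then subtract the first 191 terms.
∑_{k=1}^{201} k² = 201×202×403/6 = 2727101
∑_{k=1}^{191} k² = 191×192×383/6 = 2340896
∑_{k=192}^{201} k² = 2727101 - 2340896 = 386205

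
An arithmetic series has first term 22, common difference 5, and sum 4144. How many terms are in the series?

Using S = n/2 × [2a + (n-1)d]
4144 = n/2 × [2(22) + (n-1)(5)]
4144 = n/2 × [44 + 5n - 5]
8288 = n × [39 + 5n]
5n² + (39)n - 8288 = 0
Discriminant: Δ = (39)² - 4(5)(-8288) = 1521 + 165760 = 167281
√Δ = 409
n = [-(39) + √Δ] / (2·5) = (-39 + 409) / 10 = 370 / 10 = 37
(The negative root is discarded since n must be a positive integer.)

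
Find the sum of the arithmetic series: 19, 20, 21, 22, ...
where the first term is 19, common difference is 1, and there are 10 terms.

Sₙ = n/2 × (first + last)
Last term = a + (n-1)d = 19 + (10-1)×1 = 28
S_10 = 10/2 × (19 + 28)
S_10 = 10/2 × 47 = 235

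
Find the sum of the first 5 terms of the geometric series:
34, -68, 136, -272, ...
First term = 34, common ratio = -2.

Sₙ = a(1 - rⁿ) / (1 - r)
S_5 = 34(1 - (-2)^5) / (1 - (-2))
S_5 = 34(1 - (-32)) / (3)
S_5 = 374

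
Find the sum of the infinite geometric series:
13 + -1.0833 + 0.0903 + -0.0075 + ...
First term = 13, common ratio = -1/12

For |r| < 1, S = a / (1 - r)
S = 13 / (1 - (-1/12))
S = 13 / (13/12)
S = 12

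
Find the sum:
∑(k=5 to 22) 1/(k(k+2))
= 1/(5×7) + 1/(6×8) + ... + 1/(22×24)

Partial fractions: 1/(k(k+2)) = (1/2)[1/k - 1/(k+2)]
Telescoping leaves the first two and last two terms:
= (1/2)[1/5 + 1/6 - 1/23 - 1/24]
= 259/1840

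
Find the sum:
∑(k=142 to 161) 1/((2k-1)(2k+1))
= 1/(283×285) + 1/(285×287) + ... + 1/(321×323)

Partial fractions: 1/((2k-1)(2k+1)) = (1/2)[1/(2k-1) - 1/(2k+1)]
The series telescopes:
= (1/2)[1/283 - 1/323]
= 20/91409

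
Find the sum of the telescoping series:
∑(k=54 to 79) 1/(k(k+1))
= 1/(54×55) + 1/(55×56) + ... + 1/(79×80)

Partial fractions: 1/(k(k+1)) = 1/k - 1/(k+1)
The series telescopes:
= (1/54 - 1/55) + (1/55 - 1/56) + ... + (1/79 - 1/80)
= 1/54 - 1/80
= 13/2160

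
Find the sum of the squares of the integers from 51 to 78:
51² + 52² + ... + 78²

Use ∑_{k=1}^{n} k² = n(n+1)(2n+1)/6, then subtract the first 50 terms.
∑_{k=1}^{78} k² = 78×79×157/6 = 161239
∑_{k=1}^{50} k² = 50×51×101/6 = 42925
∑_{k=51}^{78} k² = 161239 - 42925 = 118314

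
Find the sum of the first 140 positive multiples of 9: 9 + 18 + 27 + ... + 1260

Factor out 9: = 9(1 + 2 + ... + 140) = 9 × n(n+1)/2
= 9 × 140×141/2
= 9 × 9870
= 88830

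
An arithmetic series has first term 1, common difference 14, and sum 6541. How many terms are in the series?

Using S = n/2 × [2a + (n-1)d]
6541 = n/2 × [2(1) + (n-1)(14)]
6541 = n/2 × [2 + 14n - 14]
13082 = n × [-12 + 14n]
14n² + (-12)n - 13082 = 0
Discriminant: Δ = (-12)² - 4(14)(-13082) = 144 + 732592 = 732736
√Δ = 856
n = [-(-12) + √Δ] / (2·14) = (12 + 856) / 28 = 868 / 28 = 31
(The negative root is discarded since n must be a positive integer.)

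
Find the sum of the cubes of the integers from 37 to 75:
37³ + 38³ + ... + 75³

Use ∑_{k=1}^{n} k³ = [n(n+1)/2]², then subtract the first 36 terms.
∑_{k=1}^{75} k³ = [75×76/2]² = 2850² = 8122500
∑_{k=1}^{36} k³ = [36×37/2]² = 666² = 443556
∑_{k=37}^{75} k³ = 8122500 - 443556 = 7678944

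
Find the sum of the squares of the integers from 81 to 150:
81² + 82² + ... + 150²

Use ∑_{k=1}^{n} k² = n(n+1)(2n+1)/6, then subtract the first 80 terms.
∑_{k=1}^{150} k² = 150×151×301/6 = 1136275
∑_{k=1}^{80} k² = 80×81×161/6 = 173880
∑_{k=81}^{150} k² = 1136275 - 173880 = 962395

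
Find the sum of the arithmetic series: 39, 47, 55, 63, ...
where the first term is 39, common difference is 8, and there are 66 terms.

Sₙ = n/2 × (first + last)
Last term = a + (n-1)d = 39 + (66-1)×8 = 559
S_66 = 66/2 × (39 + 559)
S_66 = 66/2 × 598 = 19734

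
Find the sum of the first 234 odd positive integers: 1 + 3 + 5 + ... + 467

Sum of first n odd numbers = n²
= 234²
= 54756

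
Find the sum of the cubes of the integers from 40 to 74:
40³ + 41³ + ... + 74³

Use ∑_{k=1}^{n} k³ = [n(n+1)/2]², then subtract the first 39 terms.
∑_{k=1}^{74} k³ = [74×75/2]² = 2775² = 7700625
∑_{k=1}^{39} k³ = [39×40/2]² = 780² = 608400
∑_{k=40}^{74} k³ = 7700625 - 608400 = 7092225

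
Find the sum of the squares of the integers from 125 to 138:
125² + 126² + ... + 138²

Use ∑_{k=1}^{n} k² = n(n+1)(2n+1)/6, then subtract the first 124 terms.
∑_{k=1}^{138} k² = 138×139×277/6 = 885569
∑_{k=1}^{124} k² = 124×125×249/6 = 643250
∑_{k=125}^{138} k² = 885569 - 643250 = 242319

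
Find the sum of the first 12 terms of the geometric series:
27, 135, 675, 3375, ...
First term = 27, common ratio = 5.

Sₙ = a(1 - rⁿ) / (1 - r)
S_12 = 27(1 - 5^12) / (1 - 5)
S_12 = 27(1 - 244140625) / (-4)
S_12 = 1647949212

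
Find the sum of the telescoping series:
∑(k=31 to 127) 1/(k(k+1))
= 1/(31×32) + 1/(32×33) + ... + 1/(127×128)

Partial fractions: 1/(k(k+1)) = 1/k - 1/(k+1)
The series telescopes:
= (1/31 - 1/32) + (1/32 - 1/33) + ... + (1/127 - 1/128)
= 1/31 - 1/128
= 97/3968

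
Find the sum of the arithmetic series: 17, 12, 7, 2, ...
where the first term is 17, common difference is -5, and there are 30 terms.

Sₙ = n/2 × (first + last)
Last term = a + (n-1)d = 17 + (30-1)×(-5) = -128
S_30 = 30/2 × (17 + (-128))
S_30 = 30/2 × (-111) = -1665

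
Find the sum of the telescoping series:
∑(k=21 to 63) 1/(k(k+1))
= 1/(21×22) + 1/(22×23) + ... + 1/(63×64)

Partial fractions: 1/(k(k+1)) = 1/k - 1/(k+1)
The series telescopes:
= (1/21 - 1/22) + (1/22 - 1/23) + ... + (1/63 - 1/64)
= 1/21 - 1/64
= 43/1344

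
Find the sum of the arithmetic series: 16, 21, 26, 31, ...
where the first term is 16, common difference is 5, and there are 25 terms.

Sₙ = n/2 × (first + last)
Last term = a + (n-1)d = 16 + (25-1)×5 = 136
S_25 = 25/2 × (16 + 136)
S_25 = 25/2 × 152 = 1900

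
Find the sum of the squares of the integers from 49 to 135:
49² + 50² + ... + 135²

Use ∑_{k=1}^{n} k² = n(n+1)(2n+1)/6, then subtract the first 48 terms.
∑_{k=1}^{135} k² = 135×136×271/6 = 829260
∑_{k=1}^{48} k² = 48×49×97/6 = 38024
∑_{k=49}^{135} k² = 829260 - 38024 = 791236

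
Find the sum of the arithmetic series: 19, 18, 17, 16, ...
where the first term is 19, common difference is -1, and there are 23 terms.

Sₙ = n/2 × (first + last)
Last term = a + (n-1)d = 19 + (23-1)×(-1) = -3
S_23 = 23/2 × (19 + (-3))
S_23 = 23/2 × 16 = 184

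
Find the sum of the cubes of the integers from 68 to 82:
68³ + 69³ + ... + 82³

Use ∑_{k=1}^{n} k³ = [n(n+1)/2]², then subtract the first 67 terms.
∑_{k=1}^{82} k³ = [82×83/2]² = 3403² = 11580409
∑_{k=1}^{67} k³ = [67×68/2]² = 2278² = 5189284
∑_{k=68}^{82} k³ = 11580409 - 5189284 = 6391125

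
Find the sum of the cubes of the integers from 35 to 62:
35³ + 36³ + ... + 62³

Use ∑_{k=1}^{n} k³ = [n(n+1)/2]², then subtract the first 34 terms.
∑_{k=1}^{62} k³ = [62×63/2]² = 1953² = 3814209
∑_{k=1}^{34} k³ = [34×35/2]² = 595² = 354025
∑_{k=35}^{62} k³ = 3814209 - 354025 = 3460184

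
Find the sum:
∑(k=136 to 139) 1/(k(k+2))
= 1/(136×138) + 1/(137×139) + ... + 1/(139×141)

Partial fractions: 1/(k(k+2)) = (1/2)[1/k - 1/(k+2)]
Telescoping leaves the first two and last two terms:
= (1/2)[1/136 + 1/137 - 1/140 - 1/141]
= 38357/183897840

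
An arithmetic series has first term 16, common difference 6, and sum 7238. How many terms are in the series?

Using S = n/2 × [2a + (n-1)d]
7238 = n/2 × [2(16) + (n-1)(6)]
7238 = n/2 × [32 + 6n - 6]
14476 = n × [26 + 6n]
6n² + (26)n - 14476 = 0
Discriminant: Δ = (26)² - 4(6)(-14476) = 676 + 347424 = 348100
√Δ = 590
n = [-(26) + √Δ] / (2·6) = (-26 + 590) / 12 = 564 / 12 = 47
(The negative root is discarded since n must be a positive integer.)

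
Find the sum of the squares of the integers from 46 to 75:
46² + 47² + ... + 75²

Use ∑_{k=1}^{n} k² = n(n+1)(2n+1)/6, then subtract the first 45 terms.
∑_{k=1}^{75} k² = 75×76×151/6 = 143450
∑_{k=1}^{45} k² = 45×46×91/6 = 31395
∑_{k=46}^{75} k² = 143450 - 31395 = 112055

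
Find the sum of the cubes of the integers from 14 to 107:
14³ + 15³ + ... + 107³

Use ∑_{k=1}^{n} k³ = [n(n+1)/2]², then subtract the first 13 terms.
∑_{k=1}^{107} k³ = [107×108/2]² = 5778² = 33385284
∑_{k=1}^{13} k³ = [13×14/2]² = 91² = 8281
∑_{k=14}^{107} k³ = 33385284 - 8281 = 33377003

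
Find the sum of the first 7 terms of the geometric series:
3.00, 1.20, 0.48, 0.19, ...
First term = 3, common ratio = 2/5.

Sₙ = a(1 - rⁿ) / (1 - r)
S_7 = 3(1 - (2/5)^7) / (1 - (2/5))
S_7 = 3(1 - (128/78125)) / (3/5)
S_7 = 77997/15625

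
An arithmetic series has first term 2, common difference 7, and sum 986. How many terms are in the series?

Using S = n/2 × [2a + (n-1)d]
986 = n/2 × [2(2) + (n-1)(7)]
986 = n/2 × [4 + 7n - 7]
1972 = n × [-3 + 7n]
7n² + (-3)n - 1972 = 0
Discriminant: Δ = (-3)² - 4(7)(-1972) = 9 + 55216 = 55225
√Δ = 235
n = [-(-3) + √Δ] / (2·7) = (3 + 235) / 14 = 238 / 14 = 17
(The negative root is discarded since n must be a positive integer.)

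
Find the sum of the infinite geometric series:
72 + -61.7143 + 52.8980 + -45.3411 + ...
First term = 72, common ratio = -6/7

For |r| < 1, S = a / (1 - r)
S = 72 / (1 - (-6/7))
S = 72 / (13/7)
S = 504/13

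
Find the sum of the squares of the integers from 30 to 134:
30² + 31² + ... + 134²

Use ∑_{k=1}^{n} k² = n(n+1)(2n+1)/6, then subtract the first 29 terms.
∑_{k=1}^{134} k² = 134×135×269/6 = 811035
∑_{k=1}^{29} k² = 29×30×59/6 = 8555
∑_{k=30}^{134} k² = 811035 - 8555 = 802480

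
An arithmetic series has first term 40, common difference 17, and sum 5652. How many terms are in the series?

Using S = n/2 × [2a + (n-1)d]
5652 = n/2 × [2(40) + (n-1)(17)]
5652 = n/2 × [80 + 17n - 17]
11304 = n × [63 + 17n]
17n² + (63)n - 11304 = 0
Discriminant: Δ = (63)² - 4(17)(-11304) = 3969 + 768672 = 772641
√Δ = 879
n = [-(63) + √Δ] / (2·17) = (-63 + 879) / 34 = 816 / 34 = 24
(The negative root is discarded since n must be a positive integer.)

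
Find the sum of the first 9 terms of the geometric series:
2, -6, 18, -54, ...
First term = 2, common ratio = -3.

Sₙ = a(1 - rⁿ) / (1 - r)
S_9 = 2(1 - (-3)^9) / (1 - (-3))
S_9 = 2(1 - (-19683)) / (4)
S_9 = 9842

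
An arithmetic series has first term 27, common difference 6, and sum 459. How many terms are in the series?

Using S = n/2 × [2a + (n-1)d]
459 = n/2 × [2(27) + (n-1)(6)]
459 = n/2 × [54 + 6n - 6]
918 = n × [48 + 6n]
6n² + (48)n - 918 = 0
Discriminant: Δ = (48)² - 4(6)(-918) = 2304 + 22032 = 24336
√Δ = 156
n = [-(48) + √Δ] / (2·6) = (-48 + 156) / 12 = 108 / 12 = 9
(The negative root is discarded since n must be a positive integer.)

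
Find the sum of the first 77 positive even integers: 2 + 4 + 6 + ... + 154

Sum of first n even numbers = n(n+1)
= 77×78
= 6006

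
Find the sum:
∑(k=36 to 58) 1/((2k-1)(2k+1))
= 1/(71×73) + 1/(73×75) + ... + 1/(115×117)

Partial fractions: 1/((2k-1)(2k+1)) = (1/2)[1/(2k-1) - 1/(2k+1)]
The series telescopes:
= (1/2)[1/71 - 1/117]
= 23/8307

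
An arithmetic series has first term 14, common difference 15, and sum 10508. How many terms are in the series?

Using S = n/2 × [2a + (n-1)d]
10508 = n/2 × [2(14) + (n-1)(15)]
10508 = n/2 × [28 + 15n - 15]
21016 = n × [13 + 15n]
15n² + (13)n - 21016 = 0
Discriminant: Δ = (13)² - 4(15)(-21016) = 169 + 1260960 = 1261129
√Δ = 1123
n = [-(13) + √Δ] / (2·15) = (-13 + 1123) / 30 = 1110 / 30 = 37
(The negative root is discarded since n must be a positive integer.)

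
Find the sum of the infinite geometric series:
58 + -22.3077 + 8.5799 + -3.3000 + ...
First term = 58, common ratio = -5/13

For |r| < 1, S = a / (1 - r)
S = 58 / (1 - (-5/13))
S = 58 / (18/13)
S = 377/9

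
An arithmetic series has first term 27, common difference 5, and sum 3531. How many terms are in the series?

Using S = n/2 × [2a + (n-1)d]
3531 = n/2 × [2(27) + (n-1)(5)]
3531 = n/2 × [54 + 5n - 5]
7062 = n × [49 + 5n]
5n² + (49)n - 7062 = 0
Discriminant: Δ = (49)² - 4(5)(-7062) = 2401 + 141240 = 143641
√Δ = 379
n = [-(49) + √Δ] / (2·5) = (-49 + 379) / 10 = 330 / 10 = 33
(The negative root is discarded since n must be a positive integer.)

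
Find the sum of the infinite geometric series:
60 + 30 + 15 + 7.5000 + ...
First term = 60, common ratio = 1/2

For |r| < 1, S = a / (1 - r)
S = 60 / (1 - (1/2))
S = 60 / (1/2)
S = 120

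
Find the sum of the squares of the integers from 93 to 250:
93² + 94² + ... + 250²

Use ∑_{k=1}^{n} k² = n(n+1)(2n+1)/6, then subtract the first 92 terms.
∑_{k=1}^{250} k² = 250×251×501/6 = 5239625
∑_{k=1}^{92} k² = 92×93×185/6 = 263810
∑_{k=93}^{250} k² = 5239625 - 263810 = 4975815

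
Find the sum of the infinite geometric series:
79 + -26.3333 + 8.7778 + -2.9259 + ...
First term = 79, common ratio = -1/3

For |r| < 1, S = a / (1 - r)
S = 79 / (1 - (-1/3))
S = 79 / (4/3)
S = 237/4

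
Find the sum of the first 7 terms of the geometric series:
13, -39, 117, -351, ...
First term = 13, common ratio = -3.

Sₙ = a(1 - rⁿ) / (1 - r)
S_7 = 13(1 - (-3)^7) / (1 - (-3))
S_7 = 13(1 - (-2187)) / (4)
S_7 = 7111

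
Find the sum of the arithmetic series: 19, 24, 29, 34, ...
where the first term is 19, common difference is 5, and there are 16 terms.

Sₙ = n/2 × (first + last)
Last term = a + (n-1)d = 19 + (16-1)×5 = 94
S_16 = 16/2 × (19 + 94)
S_16 = 16/2 × 113 = 904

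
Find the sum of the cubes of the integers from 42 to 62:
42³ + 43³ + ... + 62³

Use ∑_{k=1}^{n} k³ = [n(n+1)/2]², then subtract the first 41 terms.
∑_{k=1}^{62} k³ = [62×63/2]² = 1953² = 3814209
∑_{k=1}^{41} k³ = [41×42/2]² = 861² = 741321
∑_{k=42}^{62} k³ = 3814209 - 741321 = 3072888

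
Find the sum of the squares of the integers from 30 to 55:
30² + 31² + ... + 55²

Use ∑_{k=1}^{n} k² = n(n+1)(2n+1)/6, then subtract the first 29 terms.
∑_{k=1}^{55} k² = 55×56×111/6 = 56980
∑_{k=1}^{29} k² = 29×30×59/6 = 8555
∑_{k=30}^{55} k² = 56980 - 8555 = 48425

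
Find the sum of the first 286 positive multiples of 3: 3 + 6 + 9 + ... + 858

Factor out 3: = 3(1 + 2 + ... + 286) = 3 × n(n+1)/2
= 3 × 286×287/2
= 3 × 41041
= 123123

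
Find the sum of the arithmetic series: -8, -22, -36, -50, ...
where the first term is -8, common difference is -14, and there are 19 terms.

Sₙ = n/2 × (first + last)
Last term = a + (n-1)d = -8 + (19-1)×(-14) = -260
S_19 = 19/2 × (-8 + (-260))
S_19 = 19/2 × (-268) = -2546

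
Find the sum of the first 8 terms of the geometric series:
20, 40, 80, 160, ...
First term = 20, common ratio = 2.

Sₙ = a(1 - rⁿ) / (1 - r)
S_8 = 20(1 - 2^8) / (1 - 2)
S_8 = 20(1 - 256) / (-1)
S_8 = 5100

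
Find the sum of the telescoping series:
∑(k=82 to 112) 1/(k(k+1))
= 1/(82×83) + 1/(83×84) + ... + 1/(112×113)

Partial fractions: 1/(k(k+1)) = 1/k - 1/(k+1)
The series telescopes:
= (1/82 - 1/83) + (1/83 - 1/84) + ... + (1/112 - 1/113)
= 1/82 - 1/113
= 31/9266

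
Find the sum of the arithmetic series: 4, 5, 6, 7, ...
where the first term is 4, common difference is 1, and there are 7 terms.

Sₙ = n/2 × (first + last)
Last term = a + (n-1)d = 4 + (7-1)×1 = 10
S_7 = 7/2 × (4 + 10)
S_7 = 7/2 × 14 = 49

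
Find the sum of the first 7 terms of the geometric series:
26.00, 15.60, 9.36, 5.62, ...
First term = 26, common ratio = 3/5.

Sₙ = a(1 - rⁿ) / (1 - r)
S_7 = 26(1 - (3/5)^7) / (1 - (3/5))
S_7 = 26(1 - (2187/78125)) / (2/5)
S_7 = 987194/15625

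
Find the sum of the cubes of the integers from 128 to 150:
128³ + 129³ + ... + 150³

Use ∑_{k=1}^{n} k³ = [n(n+1)/2]², then subtract the first 127 terms.
∑_{k=1}^{150} k³ = [150×151/2]² = 11325² = 128255625
∑_{k=1}^{127} k³ = [127×128/2]² = 8128² = 66064384
∑_{k=128}^{150} k³ = 128255625 - 66064384 = 62191241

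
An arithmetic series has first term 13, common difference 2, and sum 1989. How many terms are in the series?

Using S = n/2 × [2a + (n-1)d]
1989 = n/2 × [2(13) + (n-1)(2)]
1989 = n/2 × [26 + 2n - 2]
3978 = n × [24 + 2n]
2n² + (24)n - 3978 = 0
Discriminant: Δ = (24)² - 4(2)(-3978) = 576 + 31824 = 32400
√Δ = 180
n = [-(24) + √Δ] / (2·2) = (-24 + 180) / 4 = 156 / 4 = 39
(The negative root is discarded since n must be a positive integer.)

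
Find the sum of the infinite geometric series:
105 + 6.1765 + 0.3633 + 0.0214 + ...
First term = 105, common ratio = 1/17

For |r| < 1, S = a / (1 - r)
S = 105 / (1 - (1/17))
S = 105 / (16/17)
S = 1785/16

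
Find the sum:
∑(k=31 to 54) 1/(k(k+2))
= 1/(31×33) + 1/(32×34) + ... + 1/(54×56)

Partial fractions: 1/(k(k+2)) = (1/2)[1/k - 1/(k+2)]
Telescoping leaves the first two and last two terms:
= (1/2)[1/31 + 1/32 - 1/55 - 1/56]
= 10491/763840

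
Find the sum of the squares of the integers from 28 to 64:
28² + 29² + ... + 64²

Use ∑_{k=1}^{n} k² = n(n+1)(2n+1)/6, then subtract the first 27 terms.
∑_{k=1}^{64} k² = 64×65×129/6 = 89440
∑_{k=1}^{27} k² = 27×28×55/6 = 6930
∑_{k=28}^{64} k² = 89440 - 6930 = 82510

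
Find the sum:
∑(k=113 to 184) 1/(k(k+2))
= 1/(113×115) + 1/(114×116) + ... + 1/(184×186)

Partial fractions: 1/(k(k+2)) = (1/2)[1/k - 1/(k+2)]
Telescoping leaves the first two and last two terms:
= (1/2)[1/113 + 1/114 - 1/185 - 1/186]
= 42109/12313045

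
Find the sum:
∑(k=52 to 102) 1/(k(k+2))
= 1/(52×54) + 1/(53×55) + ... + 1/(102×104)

Partial fractions: 1/(k(k+2)) = (1/2)[1/k - 1/(k+2)]
Telescoping leaves the first two and last two terms:
= (1/2)[1/52 + 1/53 - 1/103 - 1/104]
= 10659/1135472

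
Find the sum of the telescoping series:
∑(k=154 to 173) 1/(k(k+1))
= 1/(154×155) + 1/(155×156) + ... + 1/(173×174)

Partial fractions: 1/(k(k+1)) = 1/k - 1/(k+1)
The series telescopes:
= (1/154 - 1/155) + (1/155 - 1/156) + ... + (1/173 - 1/174)
= 1/154 - 1/174
= 5/6699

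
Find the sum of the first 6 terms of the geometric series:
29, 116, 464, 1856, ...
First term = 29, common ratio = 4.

Sₙ = a(1 - rⁿ) / (1 - r)
S_6 = 29(1 - 4^6) / (1 - 4)
S_6 = 29(1 - 4096) / (-3)
S_6 = 39585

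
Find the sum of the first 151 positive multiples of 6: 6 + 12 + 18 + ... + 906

Factor out 6: = 6(1 + 2 + ... + 151) = 6 × n(n+1)/2
= 6 × 151×152/2
= 6 × 11476
= 68856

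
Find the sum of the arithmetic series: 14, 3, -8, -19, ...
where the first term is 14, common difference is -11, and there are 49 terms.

Sₙ = n/2 × (first + last)
Last term = a + (n-1)d = 14 + (49-1)×(-11) = -514
S_49 = 49/2 × (14 + (-514))
S_49 = 49/2 × (-500) = -12250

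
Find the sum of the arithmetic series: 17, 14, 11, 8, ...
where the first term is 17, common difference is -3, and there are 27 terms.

Sₙ = n/2 × (first + last)
Last term = a + (n-1)d = 17 + (27-1)×(-3) = -61
S_27 = 27/2 × (17 + (-61))
S_27 = 27/2 × (-44) = -594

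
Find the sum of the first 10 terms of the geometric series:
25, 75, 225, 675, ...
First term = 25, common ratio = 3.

Sₙ = a(1 - rⁿ) / (1 - r)
S_10 = 25(1 - 3^10) / (1 - 3)
S_10 = 25(1 - 59049) / (-2)
S_10 = 738100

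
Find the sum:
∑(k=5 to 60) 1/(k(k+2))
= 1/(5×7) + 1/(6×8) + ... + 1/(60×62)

Partial fractions: 1/(k(k+2)) = (1/2)[1/k - 1/(k+2)]
Telescoping leaves the first two and last two terms:
= (1/2)[1/5 + 1/6 - 1/61 - 1/62]
= 4739/28365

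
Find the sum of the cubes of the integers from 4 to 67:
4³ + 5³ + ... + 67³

Use ∑_{k=1}^{n} k³ = [n(n+1)/2]², then subtract the first 3 terms.
∑_{k=1}^{67} k³ = [67×68/2]² = 2278² = 5189284
∑_{k=1}^{3} k³ = [3×4/2]² = 6² = 36
∑_{k=4}^{67} k³ = 5189284 - 36 = 5189248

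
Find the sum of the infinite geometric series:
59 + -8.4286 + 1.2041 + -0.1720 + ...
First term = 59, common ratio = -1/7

For |r| < 1, S = a / (1 - r)
S = 59 / (1 - (-1/7))
S = 59 / (8/7)
S = 413/8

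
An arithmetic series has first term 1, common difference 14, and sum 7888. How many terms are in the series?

Using S = n/2 × [2a + (n-1)d]
7888 = n/2 × [2(1) + (n-1)(14)]
7888 = n/2 × [2 + 14n - 14]
15776 = n × [-12 + 14n]
14n² + (-12)n - 15776 = 0
Discriminant: Δ = (-12)² - 4(14)(-15776) = 144 + 883456 = 883600
√Δ = 940
n = [-(-12) + √Δ] / (2·14) = (12 + 940) / 28 = 952 / 28 = 34
(The negative root is discarded since n must be a positive integer.)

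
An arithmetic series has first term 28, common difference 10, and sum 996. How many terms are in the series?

Using S = n/2 × [2a + (n-1)d]
996 = n/2 × [2(28) + (n-1)(10)]
996 = n/2 × [56 + 10n - 10]
1992 = n × [46 + 10n]
10n² + (46)n - 1992 = 0
Discriminant: Δ = (46)² - 4(10)(-1992) = 2116 + 79680 = 81796
√Δ = 286
n = [-(46) + √Δ] / (2·10) = (-46 + 286) / 20 = 240 / 20 = 12
(The negative root is discarded since n must be a positive integer.)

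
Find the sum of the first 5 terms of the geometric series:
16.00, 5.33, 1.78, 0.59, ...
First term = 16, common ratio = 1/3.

Sₙ = a(1 - rⁿ) / (1 - r)
S_5 = 16(1 - (1/3)^5) / (1 - (1/3))
S_5 = 16(1 - (1/243)) / (2/3)
S_5 = 1936/81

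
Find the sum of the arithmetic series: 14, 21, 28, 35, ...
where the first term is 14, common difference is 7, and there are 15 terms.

Sₙ = n/2 × (first + last)
Last term = a + (n-1)d = 14 + (15-1)×7 = 112
S_15 = 15/2 × (14 + 112)
S_15 = 15/2 × 126 = 945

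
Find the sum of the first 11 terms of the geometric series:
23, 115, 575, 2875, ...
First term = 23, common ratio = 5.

Sₙ = a(1 - rⁿ) / (1 - r)
S_11 = 23(1 - 5^11) / (1 - 5)
S_11 = 23(1 - 48828125) / (-4)
S_11 = 280761713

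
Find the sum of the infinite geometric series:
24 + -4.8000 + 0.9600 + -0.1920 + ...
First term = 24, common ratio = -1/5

For |r| < 1, S = a / (1 - r)
S = 24 / (1 - (-1/5))
S = 24 / (6/5)
S = 20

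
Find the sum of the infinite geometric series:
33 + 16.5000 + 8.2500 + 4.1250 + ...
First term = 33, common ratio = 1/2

For |r| < 1, S = a / (1 - r)
S = 33 / (1 - (1/2))
S = 33 / (1/2)
S = 66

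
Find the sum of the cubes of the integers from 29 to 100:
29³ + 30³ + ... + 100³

Use ∑_{k=1}^{n} k³ = [n(n+1)/2]², then subtract the first 28 terms.
∑_{k=1}^{100} k³ = [100×101/2]² = 5050² = 25502500
∑_{k=1}^{28} k³ = [28×29/2]² = 406² = 164836
∑_{k=29}^{100} k³ = 25502500 - 164836 = 25337664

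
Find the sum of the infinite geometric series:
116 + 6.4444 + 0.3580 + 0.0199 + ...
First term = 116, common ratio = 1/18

For |r| < 1, S = a / (1 - r)
S = 116 / (1 - (1/18))
S = 116 / (17/18)
S = 2088/17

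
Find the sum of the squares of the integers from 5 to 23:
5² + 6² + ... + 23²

Use ∑_{k=1}^{n} k² = n(n+1)(2n+1)/6, then subtract the first 4 terms.
∑_{k=1}^{23} k² = 23×24×47/6 = 4324
∑_{k=1}^{4} k² = 4×5×9/6 = 30
∑_{k=5}^{23} k² = 4324 - 30 = 4294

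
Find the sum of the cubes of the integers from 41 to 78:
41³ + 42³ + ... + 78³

Use ∑_{k=1}^{n} k³ = [n(n+1)/2]², then subtract the first 40 terms.
∑_{k=1}^{78} k³ = [78×79/2]² = 3081² = 9492561
∑_{k=1}^{40} k³ = [40×41/2]² = 820² = 672400
∑_{k=41}^{78} k³ = 9492561 - 672400 = 8820161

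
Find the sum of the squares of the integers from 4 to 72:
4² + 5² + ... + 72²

Use ∑_{k=1}^{n} k² = n(n+1)(2n+1)/6, then subtract the first 3 terms.
∑_{k=1}^{72} k² = 72×73×145/6 = 127020
∑_{k=1}^{3} k² = 3×4×7/6 = 14
∑_{k=4}^{72} k² = 127020 - 14 = 127006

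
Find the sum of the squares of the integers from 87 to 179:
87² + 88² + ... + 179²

Use ∑_{k=1}^{n} k² = n(n+1)(2n+1)/6, then subtract the first 86 terms.
∑_{k=1}^{179} k² = 179×180×359/6 = 1927830
∑_{k=1}^{86} k² = 86×87×173/6 = 215731
∑_{k=87}^{179} k² = 1927830 - 215731 = 1712099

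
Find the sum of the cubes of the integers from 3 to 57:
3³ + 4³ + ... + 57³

Use ∑_{k=1}^{n} k³ = [n(n+1)/2]², then subtract the first 2 terms.
∑_{k=1}^{57} k³ = [57×58/2]² = 1653² = 2732409
∑_{k=1}^{2} k³ = [2×3/2]² = 3² = 9
∑_{k=3}^{57} k³ = 2732409 - 9 = 2732400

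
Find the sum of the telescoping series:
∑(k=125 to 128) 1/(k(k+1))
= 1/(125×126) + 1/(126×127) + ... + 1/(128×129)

Partial fractions: 1/(k(k+1)) = 1/k - 1/(k+1)
The series telescopes:
= (1/125 - 1/126) + (1/126 - 1/127) + ... + (1/128 - 1/129)
= 1/125 - 1/129
= 4/16125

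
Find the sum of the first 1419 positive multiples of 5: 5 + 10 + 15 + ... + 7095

Factor out 5: = 5(1 + 2 + ... + 1419) = 5 × n(n+1)/2
= 5 × 1419×1420/2
= 5 × 1007490
= 5037450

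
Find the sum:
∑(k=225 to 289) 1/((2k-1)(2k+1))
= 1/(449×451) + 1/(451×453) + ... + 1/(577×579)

Partial fractions: 1/((2k-1)(2k+1)) = (1/2)[1/(2k-1) - 1/(2k+1)]
The series telescopes:
= (1/2)[1/449 - 1/579]
= 65/259971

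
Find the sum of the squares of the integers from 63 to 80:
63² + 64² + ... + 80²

Use ∑_{k=1}^{n} k² = n(n+1)(2n+1)/6, then subtract the first 62 terms.
∑_{k=1}^{80} k² = 80×81×161/6 = 173880
∑_{k=1}^{62} k² = 62×63×125/6 = 81375
∑_{k=63}^{80} k² = 173880 - 81375 = 92505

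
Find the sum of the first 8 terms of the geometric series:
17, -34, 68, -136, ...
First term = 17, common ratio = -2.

Sₙ = a(1 - rⁿ) / (1 - r)
S_8 = 17(1 - (-2)^8) / (1 - (-2))
S_8 = 17(1 - 256) / (3)
S_8 = -1445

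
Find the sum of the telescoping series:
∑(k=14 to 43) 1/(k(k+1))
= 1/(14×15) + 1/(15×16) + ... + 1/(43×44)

Partial fractions: 1/(k(k+1)) = 1/k - 1/(k+1)
The series telescopes:
= (1/14 - 1/15) + (1/15 - 1/16) + ... + (1/43 - 1/44)
= 1/14 - 1/44
= 15/308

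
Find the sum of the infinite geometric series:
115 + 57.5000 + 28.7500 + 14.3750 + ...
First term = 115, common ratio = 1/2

For |r| < 1, S = a / (1 - r)
S = 115 / (1 - (1/2))
S = 115 / (1/2)
S = 230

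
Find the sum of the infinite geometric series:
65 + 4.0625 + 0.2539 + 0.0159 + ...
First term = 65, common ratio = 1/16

For |r| < 1, S = a / (1 - r)
S = 65 / (1 - (1/16))
S = 65 / (15/16)
S = 208/3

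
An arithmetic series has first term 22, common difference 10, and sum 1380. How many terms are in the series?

Using S = n/2 × [2a + (n-1)d]
1380 = n/2 × [2(22) + (n-1)(10)]
1380 = n/2 × [44 + 10n - 10]
2760 = n × [34 + 10n]
10n² + (34)n - 2760 = 0
Discriminant: Δ = (34)² - 4(10)(-2760) = 1156 + 110400 = 111556
√Δ = 334
n = [-(34) + √Δ] / (2·10) = (-34 + 334) / 20 = 300 / 20 = 15
(The negative root is discarded since n must be a positive integer.)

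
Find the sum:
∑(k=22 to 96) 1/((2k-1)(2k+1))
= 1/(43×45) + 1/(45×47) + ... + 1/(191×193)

Partial fractions: 1/((2k-1)(2k+1)) = (1/2)[1/(2k-1) - 1/(2k+1)]
The series telescopes:
= (1/2)[1/43 - 1/193]
= 75/8299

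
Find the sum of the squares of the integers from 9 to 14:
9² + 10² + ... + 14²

Use ∑_{k=1}^{n} k² = n(n+1)(2n+1)/6, then subtract the first 8 terms.
∑_{k=1}^{14} k² = 14×15×29/6 = 1015
∑_{k=1}^{8} k² = 8×9×17/6 = 204
∑_{k=9}^{14} k² = 1015 - 204 = 811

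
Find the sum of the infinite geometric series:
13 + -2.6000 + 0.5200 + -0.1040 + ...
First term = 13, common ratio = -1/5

For |r| < 1, S = a / (1 - r)
S = 13 / (1 - (-1/5))
S = 13 / (6/5)
S = 65/6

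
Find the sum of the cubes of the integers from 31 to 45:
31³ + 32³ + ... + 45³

Use ∑_{k=1}^{n} k³ = [n(n+1)/2]², then subtract the first 30 terms.
∑_{k=1}^{45} k³ = [45×46/2]² = 1035² = 1071225
∑_{k=1}^{30} k³ = [30×31/2]² = 465² = 216225
∑_{k=31}^{45} k³ = 1071225 - 216225 = 855000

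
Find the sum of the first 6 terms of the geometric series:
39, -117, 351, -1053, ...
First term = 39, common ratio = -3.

Sₙ = a(1 - rⁿ) / (1 - r)
S_6 = 39(1 - (-3)^6) / (1 - (-3))
S_6 = 39(1 - 729) / (4)
S_6 = -7098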